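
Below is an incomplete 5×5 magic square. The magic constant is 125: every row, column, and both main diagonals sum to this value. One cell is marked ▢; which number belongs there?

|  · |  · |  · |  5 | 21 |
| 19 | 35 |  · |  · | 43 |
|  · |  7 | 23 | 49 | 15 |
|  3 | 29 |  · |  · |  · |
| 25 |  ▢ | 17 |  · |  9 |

41

From row 3, 125 − (7 + 23 + 49 + 15) gives (3,1) = 31.
The remaining cell in column 1 is (1,1) = 125 − 78 = 47.
The remaining cell in column 5 is (4,5) = 125 − 88 = 37.
Main diagonal: 47 + 35 + 23 + 9 + ? = 125, so (4,4) = 11.
Anti-diagonal must total 125; the given cells sum to 98, so (2,4) = 27.
The remaining cell in row 2 is (2,3) = 125 − 124 = 1.
From row 4, 125 − (3 + 29 + 11 + 37) gives (4,3) = 45.
The remaining cell in column 3 is (1,3) = 125 − 86 = 39.
From column 4, 125 − (5 + 27 + 49 + 11) gives (5,4) = 33.
Row 1 must total 125; the given cells sum to 112, so (1,2) = 13.
Row 5 must total 125; the given cells sum to 84, so (5,2) = 41.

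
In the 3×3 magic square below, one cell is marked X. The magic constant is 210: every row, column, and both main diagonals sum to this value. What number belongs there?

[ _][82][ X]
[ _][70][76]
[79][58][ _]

61

From row 2, 210 − (70 + 76) gives (2,1) = 64.
Using row 3: 79 + 58 + ? → (3,3) = 210 − 137 = 73.
The remaining cell in column 1 is (1,1) = 210 − 143 = 67.
Column 3 needs 210; the known cells sum to 149, so (1,3) = 61.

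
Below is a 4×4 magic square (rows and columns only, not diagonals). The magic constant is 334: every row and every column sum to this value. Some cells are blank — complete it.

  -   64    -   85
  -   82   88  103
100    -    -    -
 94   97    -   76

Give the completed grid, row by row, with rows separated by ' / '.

79 64 106 85 / 61 82 88 103 / 100 91 73 70 / 94 97 67 76

The remaining cell in row 2 is (2,1) = 334 − 273 = 61.
Using row 4: 94 + 97 + 76 + ? → (4,3) = 334 − 267 = 67.
Column 1 needs 334; the known cells sum to 255, so (1,1) = 79.
Column 2 needs 334; the known cells sum to 243, so (3,2) = 91.
Column 4 must total 334; the given cells sum to 264, so (3,4) = 70.
The remaining cell in row 1 is (1,3) = 334 − 228 = 106.
The remaining cell in row 3 is (3,3) = 334 − 261 = 73.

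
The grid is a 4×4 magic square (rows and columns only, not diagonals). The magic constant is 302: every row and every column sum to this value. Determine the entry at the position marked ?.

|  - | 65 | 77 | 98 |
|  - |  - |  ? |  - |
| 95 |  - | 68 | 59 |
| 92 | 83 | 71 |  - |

Row 1: 65 + 77 + 98 + ? = 302, so (1,1) = 62.
From row 3, 302 − (95 + 68 + 59) gives (3,2) = 80.
Row 4 needs 302; the known cells sum to 246, so (4,4) = 56.
The remaining cell in column 1 is (2,1) = 302 − 249 = 53.
Using column 2: 65 + 80 + 83 + ? → (2,2) = 302 − 228 = 74.
The remaining cell in column 3 is (2,3) = 302 − 216 = 86.

86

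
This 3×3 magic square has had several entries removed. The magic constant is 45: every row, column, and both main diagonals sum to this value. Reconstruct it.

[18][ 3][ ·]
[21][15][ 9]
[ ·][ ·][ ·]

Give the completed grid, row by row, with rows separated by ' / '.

18 3 24 / 21 15 9 / 6 27 12

Using row 1: 18 + 3 + ? → (1,3) = 45 − 21 = 24.
From column 1, 45 − (18 + 21) gives (3,1) = 6.
Column 2 needs 45; the known cells sum to 18, so (3,2) = 27.
Column 3: 24 + 9 + ? = 45, so (3,3) = 12.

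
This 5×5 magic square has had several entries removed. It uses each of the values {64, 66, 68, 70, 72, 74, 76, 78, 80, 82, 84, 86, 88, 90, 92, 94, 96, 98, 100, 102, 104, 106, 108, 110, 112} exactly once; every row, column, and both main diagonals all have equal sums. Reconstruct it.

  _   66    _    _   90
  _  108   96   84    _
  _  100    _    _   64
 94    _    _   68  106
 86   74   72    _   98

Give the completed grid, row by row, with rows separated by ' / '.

The 25 entries sum to 2200, so each line sums to 2200/5 = 440.
Row 5 needs 440; the known cells sum to 330, so (5,4) = 110.
Column 2: 66 + 108 + 100 + 74 + ? = 440, so (4,2) = 92.
Using column 5: 90 + 64 + 106 + 98 + ? → (2,5) = 440 − 358 = 82.
The remaining cell in anti-diagonal is (3,3) = 440 − 352 = 88.
Row 2: 108 + 96 + 84 + 82 + ? = 440, so (2,1) = 70.
The remaining cell in row 4 is (4,3) = 440 − 360 = 80.
Column 3 needs 440; the known cells sum to 336, so (1,3) = 104.
Main diagonal: 108 + 88 + 68 + 98 + ? = 440, so (1,1) = 78.
Using row 1: 78 + 66 + 104 + 90 + ? → (1,4) = 440 − 338 = 102.
Column 1 must total 440; the given cells sum to 328, so (3,1) = 112.
Column 4: 102 + 84 + 68 + 110 + ? = 440, so (3,4) = 76.

78 66 104 102 90 / 70 108 96 84 82 / 112 100 88 76 64 / 94 92 80 68 106 / 86 74 72 110 98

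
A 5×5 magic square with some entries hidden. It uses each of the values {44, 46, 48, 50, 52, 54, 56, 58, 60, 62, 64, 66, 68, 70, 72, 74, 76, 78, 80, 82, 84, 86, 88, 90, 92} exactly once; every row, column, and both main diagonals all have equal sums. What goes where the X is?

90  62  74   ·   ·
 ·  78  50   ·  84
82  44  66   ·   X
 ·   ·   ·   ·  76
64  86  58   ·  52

The 25 entries sum to 1700, so each line sums to 1700/5 = 340.
Row 5 needs 340; the known cells sum to 260, so (5,4) = 80.
From column 2, 340 − (62 + 78 + 44 + 86) gives (4,2) = 70.
Column 3: 74 + 50 + 66 + 58 + ? = 340, so (4,3) = 92.
The remaining cell in main diagonal is (4,4) = 340 − 286 = 54.
Row 4 must total 340; the given cells sum to 292, so (4,1) = 48.
The remaining cell in column 1 is (2,1) = 340 − 284 = 56.
Row 2 must total 340; the given cells sum to 268, so (2,4) = 72.
Anti-diagonal must total 340; the given cells sum to 272, so (1,5) = 68.
Row 1 needs 340; the known cells sum to 294, so (1,4) = 46.
Using column 4: 46 + 72 + 54 + 80 + ? → (3,4) = 340 − 252 = 88.
From column 5, 340 − (68 + 84 + 76 + 52) gives (3,5) = 60.

60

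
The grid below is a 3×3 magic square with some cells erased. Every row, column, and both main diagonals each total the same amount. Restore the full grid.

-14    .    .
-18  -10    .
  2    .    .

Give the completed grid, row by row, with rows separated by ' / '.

-14 6 -22 / -18 -10 -2 / 2 -26 -6

Column 1 is already complete: -14 + -18 + 2 = -30, so that is the magic constant.
The remaining cell in row 2 is (2,3) = -30 − (-28) = -2.
Main diagonal must total -30; the given cells sum to -24, so (3,3) = -6.
From anti-diagonal, -30 − (-10 + 2) gives (1,3) = -22.
Row 1: -14 + (-22) + ? = -30, so (1,2) = 6.
The remaining cell in row 3 is (3,2) = -30 − (-4) = -26.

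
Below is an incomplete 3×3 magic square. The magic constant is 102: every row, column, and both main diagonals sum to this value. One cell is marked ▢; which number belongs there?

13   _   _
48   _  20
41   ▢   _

6

The remaining cell in row 2 is (2,2) = 102 − 68 = 34.
The remaining cell in main diagonal is (3,3) = 102 − 47 = 55.
Anti-diagonal needs 102; the known cells sum to 75, so (1,3) = 27.
Row 1 must total 102; the given cells sum to 40, so (1,2) = 62.
Row 3 must total 102; the given cells sum to 96, so (3,2) = 6.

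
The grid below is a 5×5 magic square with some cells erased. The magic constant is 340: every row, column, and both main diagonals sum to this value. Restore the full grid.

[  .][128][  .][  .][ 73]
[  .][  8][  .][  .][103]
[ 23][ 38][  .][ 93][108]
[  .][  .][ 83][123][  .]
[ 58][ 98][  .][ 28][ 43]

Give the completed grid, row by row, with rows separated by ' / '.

88 128 18 33 73 / 118 8 48 63 103 / 23 38 78 93 108 / 53 68 83 123 13 / 58 98 113 28 43

Using row 3: 23 + 38 + 93 + 108 + ? → (3,3) = 340 − 262 = 78.
Row 5 must total 340; the given cells sum to 227, so (5,3) = 113.
From column 2, 340 − (128 + 8 + 38 + 98) gives (4,2) = 68.
Using column 5: 73 + 103 + 108 + 43 + ? → (4,5) = 340 − 327 = 13.
Main diagonal needs 340; the known cells sum to 252, so (1,1) = 88.
Using anti-diagonal: 73 + 78 + 68 + 58 + ? → (2,4) = 340 − 277 = 63.
From row 4, 340 − (68 + 83 + 123 + 13) gives (4,1) = 53.
The remaining cell in column 1 is (2,1) = 340 − 222 = 118.
Column 4: 63 + 93 + 123 + 28 + ? = 340, so (1,4) = 33.
Row 1 needs 340; the known cells sum to 322, so (1,3) = 18.
Row 2: 118 + 8 + 63 + 103 + ? = 340, so (2,3) = 48.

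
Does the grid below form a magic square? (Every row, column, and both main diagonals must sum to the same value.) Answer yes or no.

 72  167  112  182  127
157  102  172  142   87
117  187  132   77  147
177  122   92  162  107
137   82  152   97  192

Row 1: 72 + 167 + 112 + 182 + 127 = 660.
Row 2: 157 + 102 + 172 + 142 + 87 = 660.
Row 3: 117 + 187 + 132 + 77 + 147 = 660.
Row 4: 177 + 122 + 92 + 162 + 107 = 660.
Row 5: 137 + 82 + 152 + 97 + 192 = 660.
Column 1: 72 + 157 + 117 + 177 + 137 = 660.
Column 2: 167 + 102 + 187 + 122 + 82 = 660.
Column 3: 112 + 172 + 132 + 92 + 152 = 660.
Column 4: 182 + 142 + 77 + 162 + 97 = 660.
Column 5: 127 + 87 + 147 + 107 + 192 = 660.
Main diagonal: 72 + 102 + 132 + 162 + 192 = 660.
Anti-diagonal: 127 + 142 + 132 + 122 + 137 = 660.
All lines sum to 660.

Yes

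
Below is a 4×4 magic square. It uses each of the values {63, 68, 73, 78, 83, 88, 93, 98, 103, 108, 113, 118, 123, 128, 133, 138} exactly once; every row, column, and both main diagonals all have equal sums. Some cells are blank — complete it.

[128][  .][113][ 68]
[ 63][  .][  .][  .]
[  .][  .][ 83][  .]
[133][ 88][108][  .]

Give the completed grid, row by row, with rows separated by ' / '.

128 93 113 68 / 63 118 98 123 / 78 103 83 138 / 133 88 108 73

The 16 entries sum to 1608, so each line sums to 1608/4 = 402.
Row 1: 128 + 113 + 68 + ? = 402, so (1,2) = 93.
Row 4 needs 402; the known cells sum to 329, so (4,4) = 73.
The remaining cell in column 1 is (3,1) = 402 − 324 = 78.
Column 3 must total 402; the given cells sum to 304, so (2,3) = 98.
From main diagonal, 402 − (128 + 83 + 73) gives (2,2) = 118.
Anti-diagonal needs 402; the known cells sum to 299, so (3,2) = 103.
Row 2: 63 + 118 + 98 + ? = 402, so (2,4) = 123.
Row 3 needs 402; the known cells sum to 264, so (3,4) = 138.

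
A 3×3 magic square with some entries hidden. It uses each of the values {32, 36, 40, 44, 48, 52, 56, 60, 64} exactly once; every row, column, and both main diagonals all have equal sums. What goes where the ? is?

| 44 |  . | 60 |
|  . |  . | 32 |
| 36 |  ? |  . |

56

The 9 entries sum to 432, so each line sums to 432/3 = 144.
The remaining cell in row 1 is (1,2) = 144 − 104 = 40.
The remaining cell in column 1 is (2,1) = 144 − 80 = 64.
Using column 3: 60 + 32 + ? → (3,3) = 144 − 92 = 52.
Main diagonal must total 144; the given cells sum to 96, so (2,2) = 48.
Using row 3: 36 + 52 + ? → (3,2) = 144 − 88 = 56.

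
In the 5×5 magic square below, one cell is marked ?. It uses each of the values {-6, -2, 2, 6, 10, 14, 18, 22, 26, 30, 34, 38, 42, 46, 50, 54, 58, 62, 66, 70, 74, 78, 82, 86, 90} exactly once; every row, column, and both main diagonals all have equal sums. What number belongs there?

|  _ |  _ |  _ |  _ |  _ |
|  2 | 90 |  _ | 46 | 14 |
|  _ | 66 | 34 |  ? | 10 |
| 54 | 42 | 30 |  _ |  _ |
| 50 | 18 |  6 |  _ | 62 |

The 25 entries sum to 1050, so each line sums to 1050/5 = 210.
Row 2 must total 210; the given cells sum to 152, so (2,3) = 58.
Row 5: 50 + 18 + 6 + 62 + ? = 210, so (5,4) = 74.
Column 2 needs 210; the known cells sum to 216, so (1,2) = -6.
Column 3: 58 + 34 + 30 + 6 + ? = 210, so (1,3) = 82.
Anti-diagonal needs 210; the known cells sum to 172, so (1,5) = 38.
The remaining cell in column 5 is (4,5) = 210 − 124 = 86.
Row 4 must total 210; the given cells sum to 212, so (4,4) = -2.
Using main diagonal: 90 + 34 + (-2) + 62 + ? → (1,1) = 210 − 184 = 26.
The remaining cell in row 1 is (1,4) = 210 − 140 = 70.
Using column 1: 26 + 2 + 54 + 50 + ? → (3,1) = 210 − 132 = 78.
From column 4, 210 − (70 + 46 + (-2) + 74) gives (3,4) = 22.

22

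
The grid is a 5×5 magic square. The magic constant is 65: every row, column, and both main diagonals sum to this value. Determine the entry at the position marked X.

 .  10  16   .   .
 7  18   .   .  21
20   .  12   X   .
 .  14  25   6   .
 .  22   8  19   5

Row 5 must total 65; the given cells sum to 54, so (5,1) = 11.
Column 2 needs 65; the known cells sum to 64, so (3,2) = 1.
Column 3: 16 + 12 + 25 + 8 + ? = 65, so (2,3) = 4.
Main diagonal needs 65; the known cells sum to 41, so (1,1) = 24.
The remaining cell in row 2 is (2,4) = 65 − 50 = 15.
From column 1, 65 − (24 + 7 + 20 + 11) gives (4,1) = 3.
From anti-diagonal, 65 − (15 + 12 + 14 + 11) gives (1,5) = 13.
Row 1: 24 + 10 + 16 + 13 + ? = 65, so (1,4) = 2.
The remaining cell in row 4 is (4,5) = 65 − 48 = 17.
Column 4: 2 + 15 + 6 + 19 + ? = 65, so (3,4) = 23.

23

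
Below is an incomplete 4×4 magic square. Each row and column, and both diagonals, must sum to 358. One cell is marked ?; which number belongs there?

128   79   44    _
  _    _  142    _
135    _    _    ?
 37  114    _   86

100

From row 1, 358 − (128 + 79 + 44) gives (1,4) = 107.
Row 4: 37 + 114 + 86 + ? = 358, so (4,3) = 121.
Column 1 must total 358; the given cells sum to 300, so (2,1) = 58.
Using column 3: 44 + 142 + 121 + ? → (3,3) = 358 − 307 = 51.
Using main diagonal: 128 + 51 + 86 + ? → (2,2) = 358 − 265 = 93.
The remaining cell in anti-diagonal is (3,2) = 358 − 286 = 72.
Row 2: 58 + 93 + 142 + ? = 358, so (2,4) = 65.
The remaining cell in row 3 is (3,4) = 358 − 258 = 100.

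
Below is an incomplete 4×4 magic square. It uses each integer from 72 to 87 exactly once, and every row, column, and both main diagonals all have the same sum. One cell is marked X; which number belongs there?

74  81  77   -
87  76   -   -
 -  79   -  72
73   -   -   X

85

The entries are 72 through 87, which sum to 1272, so each line sums to 1272/4 = 318.
From row 1, 318 − (74 + 81 + 77) gives (1,4) = 86.
Column 1 must total 318; the given cells sum to 234, so (3,1) = 84.
Column 2 must total 318; the given cells sum to 236, so (4,2) = 82.
The remaining cell in anti-diagonal is (2,3) = 318 − 238 = 80.
From row 2, 318 − (87 + 76 + 80) gives (2,4) = 75.
Row 3 needs 318; the known cells sum to 235, so (3,3) = 83.
Column 3 needs 318; the known cells sum to 240, so (4,3) = 78.
Column 4 must total 318; the given cells sum to 233, so (4,4) = 85.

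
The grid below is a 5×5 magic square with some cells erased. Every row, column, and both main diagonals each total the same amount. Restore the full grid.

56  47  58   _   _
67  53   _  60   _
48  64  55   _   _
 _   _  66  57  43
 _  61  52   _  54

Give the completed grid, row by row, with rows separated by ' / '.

56 47 58 49 65 / 67 53 44 60 51 / 48 64 55 46 62 / 59 50 66 57 43 / 45 61 52 63 54

Main diagonal is already complete: 56 + 53 + 55 + 57 + 54 = 275, so that is the magic constant.
Using column 2: 47 + 53 + 64 + 61 + ? → (4,2) = 275 − 225 = 50.
Column 3 needs 275; the known cells sum to 231, so (2,3) = 44.
Row 2 must total 275; the given cells sum to 224, so (2,5) = 51.
The remaining cell in row 4 is (4,1) = 275 − 216 = 59.
From column 1, 275 − (56 + 67 + 48 + 59) gives (5,1) = 45.
The remaining cell in anti-diagonal is (1,5) = 275 − 210 = 65.
Using row 1: 56 + 47 + 58 + 65 + ? → (1,4) = 275 − 226 = 49.
From row 5, 275 − (45 + 61 + 52 + 54) gives (5,4) = 63.
From column 4, 275 − (49 + 60 + 57 + 63) gives (3,4) = 46.
Column 5: 65 + 51 + 43 + 54 + ? = 275, so (3,5) = 62.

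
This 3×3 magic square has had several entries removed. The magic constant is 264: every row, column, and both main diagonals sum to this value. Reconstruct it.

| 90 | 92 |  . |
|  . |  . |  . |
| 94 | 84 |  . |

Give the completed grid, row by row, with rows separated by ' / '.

90 92 82 / 80 88 96 / 94 84 86

Using row 1: 90 + 92 + ? → (1,3) = 264 − 182 = 82.
The remaining cell in row 3 is (3,3) = 264 − 178 = 86.
Using column 1: 90 + 94 + ? → (2,1) = 264 − 184 = 80.
Column 2 must total 264; the given cells sum to 176, so (2,2) = 88.
Column 3: 82 + 86 + ? = 264, so (2,3) = 96.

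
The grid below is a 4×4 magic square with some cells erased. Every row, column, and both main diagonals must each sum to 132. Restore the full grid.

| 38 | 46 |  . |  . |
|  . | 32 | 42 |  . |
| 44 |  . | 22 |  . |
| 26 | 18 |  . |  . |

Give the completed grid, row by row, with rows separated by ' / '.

Column 1 needs 132; the known cells sum to 108, so (2,1) = 24.
Column 2 must total 132; the given cells sum to 96, so (3,2) = 36.
Main diagonal must total 132; the given cells sum to 92, so (4,4) = 40.
From anti-diagonal, 132 − (42 + 36 + 26) gives (1,4) = 28.
From row 1, 132 − (38 + 46 + 28) gives (1,3) = 20.
Row 2: 24 + 32 + 42 + ? = 132, so (2,4) = 34.
Row 3 must total 132; the given cells sum to 102, so (3,4) = 30.
Using row 4: 26 + 18 + 40 + ? → (4,3) = 132 − 84 = 48.

38 46 20 28 / 24 32 42 34 / 44 36 22 30 / 26 18 48 40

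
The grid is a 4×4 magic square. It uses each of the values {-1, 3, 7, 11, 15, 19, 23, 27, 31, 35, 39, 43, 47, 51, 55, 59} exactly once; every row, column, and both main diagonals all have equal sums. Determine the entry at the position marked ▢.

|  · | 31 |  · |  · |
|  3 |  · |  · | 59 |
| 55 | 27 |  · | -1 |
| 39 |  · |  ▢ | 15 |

51

The 16 entries sum to 464, so each line sums to 464/4 = 116.
Row 3: 55 + 27 + (-1) + ? = 116, so (3,3) = 35.
From column 1, 116 − (3 + 55 + 39) gives (1,1) = 19.
Column 4 needs 116; the known cells sum to 73, so (1,4) = 43.
The remaining cell in main diagonal is (2,2) = 116 − 69 = 47.
Anti-diagonal: 43 + 27 + 39 + ? = 116, so (2,3) = 7.
Row 1 must total 116; the given cells sum to 93, so (1,3) = 23.
Using column 2: 31 + 47 + 27 + ? → (4,2) = 116 − 105 = 11.
The remaining cell in column 3 is (4,3) = 116 − 65 = 51.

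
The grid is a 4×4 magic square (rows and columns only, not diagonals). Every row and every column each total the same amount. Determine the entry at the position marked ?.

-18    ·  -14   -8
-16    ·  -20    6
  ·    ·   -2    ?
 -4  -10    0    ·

-12

Column 3 is complete and sums to -36; that is the magic constant.
Row 1 must total -36; the given cells sum to -40, so (1,2) = 4.
From row 2, -36 − (-16 + (-20) + 6) gives (2,2) = -6.
Using row 4: -4 + (-10) + 0 + ? → (4,4) = -36 − (-14) = -22.
Column 1: -18 + (-16) + (-4) + ? = -36, so (3,1) = 2.
Column 2 needs -36; the known cells sum to -12, so (3,2) = -24.
Using column 4: -8 + 6 + (-22) + ? → (3,4) = -36 − (-24) = -12.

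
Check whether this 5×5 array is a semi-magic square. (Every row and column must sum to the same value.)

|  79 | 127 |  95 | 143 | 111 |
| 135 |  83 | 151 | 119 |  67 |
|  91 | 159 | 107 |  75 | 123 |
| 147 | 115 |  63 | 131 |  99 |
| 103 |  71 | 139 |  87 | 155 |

Yes

Row 1: 79 + 127 + 95 + 143 + 111 = 555.
Row 2: 135 + 83 + 151 + 119 + 67 = 555.
Row 3: 91 + 159 + 107 + 75 + 123 = 555.
Row 4: 147 + 115 + 63 + 131 + 99 = 555.
Row 5: 103 + 71 + 139 + 87 + 155 = 555.
Column 1: 79 + 135 + 91 + 147 + 103 = 555.
Column 2: 127 + 83 + 159 + 115 + 71 = 555.
Column 3: 95 + 151 + 107 + 63 + 139 = 555.
Column 4: 143 + 119 + 75 + 131 + 87 = 555.
Column 5: 111 + 67 + 123 + 99 + 155 = 555.
All lines sum to 555.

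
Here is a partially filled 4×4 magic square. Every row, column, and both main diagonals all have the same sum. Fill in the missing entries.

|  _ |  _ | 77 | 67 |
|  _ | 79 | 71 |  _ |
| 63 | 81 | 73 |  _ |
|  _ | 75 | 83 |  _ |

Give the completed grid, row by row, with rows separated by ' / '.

Column 3 is already complete: 77 + 71 + 73 + 83 = 304, so that is the magic constant.
Row 3 needs 304; the known cells sum to 217, so (3,4) = 87.
Column 2 must total 304; the given cells sum to 235, so (1,2) = 69.
Anti-diagonal: 67 + 71 + 81 + ? = 304, so (4,1) = 85.
The remaining cell in row 1 is (1,1) = 304 − 213 = 91.
Row 4: 85 + 75 + 83 + ? = 304, so (4,4) = 61.
Column 1: 91 + 63 + 85 + ? = 304, so (2,1) = 65.
The remaining cell in column 4 is (2,4) = 304 − 215 = 89.

91 69 77 67 / 65 79 71 89 / 63 81 73 87 / 85 75 83 61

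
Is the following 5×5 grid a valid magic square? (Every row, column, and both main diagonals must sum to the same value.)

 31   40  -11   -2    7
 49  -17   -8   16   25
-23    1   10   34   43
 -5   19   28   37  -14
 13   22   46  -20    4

Row 1: 31 + 40 + (-11) + (-2) + 7 = 65.
Row 2: 49 + (-17) + (-8) + 16 + 25 = 65.
Row 3: -23 + 1 + 10 + 34 + 43 = 65.
Row 4: -5 + 19 + 28 + 37 + (-14) = 65.
Row 5: 13 + 22 + 46 + (-20) + 4 = 65.
Column 1: 31 + 49 + (-23) + (-5) + 13 = 65.
Column 2: 40 + (-17) + 1 + 19 + 22 = 65.
Column 3: -11 + (-8) + 10 + 28 + 46 = 65.
Column 4: -2 + 16 + 34 + 37 + (-20) = 65.
Column 5: 7 + 25 + 43 + (-14) + 4 = 65.
Main diagonal: 31 + (-17) + 10 + 37 + 4 = 65.
Anti-diagonal: 7 + 16 + 10 + 19 + 13 = 65.
All lines sum to 65.

Yes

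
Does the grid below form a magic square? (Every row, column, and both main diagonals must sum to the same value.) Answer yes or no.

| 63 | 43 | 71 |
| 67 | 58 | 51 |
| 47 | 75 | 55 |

No — anti-diagonal sums to 176 but column 1 sums to 177.

Row 1: 63 + 43 + 71 = 177.
Row 2: 67 + 58 + 51 = 176.
Row 3: 47 + 75 + 55 = 177.
Column 1: 63 + 67 + 47 = 177.
Column 2: 43 + 58 + 75 = 176.
Column 3: 71 + 51 + 55 = 177.
Main diagonal: 63 + 58 + 55 = 176.
Anti-diagonal: 71 + 58 + 47 = 176.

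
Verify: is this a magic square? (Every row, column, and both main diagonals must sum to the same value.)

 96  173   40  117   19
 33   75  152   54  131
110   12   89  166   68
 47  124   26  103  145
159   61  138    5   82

Yes

Row 1: 96 + 173 + 40 + 117 + 19 = 445.
Row 2: 33 + 75 + 152 + 54 + 131 = 445.
Row 3: 110 + 12 + 89 + 166 + 68 = 445.
Row 4: 47 + 124 + 26 + 103 + 145 = 445.
Row 5: 159 + 61 + 138 + 5 + 82 = 445.
Column 1: 96 + 33 + 110 + 47 + 159 = 445.
Column 2: 173 + 75 + 12 + 124 + 61 = 445.
Column 3: 40 + 152 + 89 + 26 + 138 = 445.
Column 4: 117 + 54 + 166 + 103 + 5 = 445.
Column 5: 19 + 131 + 68 + 145 + 82 = 445.
Main diagonal: 96 + 75 + 89 + 103 + 82 = 445.
Anti-diagonal: 19 + 54 + 89 + 124 + 159 = 445.
All lines sum to 445.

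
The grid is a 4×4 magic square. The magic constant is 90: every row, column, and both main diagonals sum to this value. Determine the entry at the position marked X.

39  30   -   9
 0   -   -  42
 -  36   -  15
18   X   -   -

Row 1: 39 + 30 + 9 + ? = 90, so (1,3) = 12.
From column 1, 90 − (39 + 0 + 18) gives (3,1) = 33.
Column 4: 9 + 42 + 15 + ? = 90, so (4,4) = 24.
Using anti-diagonal: 9 + 36 + 18 + ? → (2,3) = 90 − 63 = 27.
Using row 2: 0 + 27 + 42 + ? → (2,2) = 90 − 69 = 21.
From row 3, 90 − (33 + 36 + 15) gives (3,3) = 6.
From column 2, 90 − (30 + 21 + 36) gives (4,2) = 3.

3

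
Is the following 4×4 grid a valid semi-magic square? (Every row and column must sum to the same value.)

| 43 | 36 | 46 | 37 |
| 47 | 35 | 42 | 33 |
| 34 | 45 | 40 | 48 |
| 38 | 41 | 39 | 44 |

Row 1: 43 + 36 + 46 + 37 = 162.
Row 2: 47 + 35 + 42 + 33 = 157.
Row 3: 34 + 45 + 40 + 48 = 167.
Row 4: 38 + 41 + 39 + 44 = 162.
Column 1: 43 + 47 + 34 + 38 = 162.
Column 2: 36 + 35 + 45 + 41 = 157.
Column 3: 46 + 42 + 40 + 39 = 167.
Column 4: 37 + 33 + 48 + 44 = 162.

No — row 3 sums to 167 but column 1 sums to 162.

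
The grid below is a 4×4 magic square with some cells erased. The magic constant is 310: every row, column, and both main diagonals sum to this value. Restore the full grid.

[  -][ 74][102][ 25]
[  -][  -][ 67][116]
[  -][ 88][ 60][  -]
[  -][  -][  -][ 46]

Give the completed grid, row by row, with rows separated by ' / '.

109 74 102 25 / 32 95 67 116 / 39 88 60 123 / 130 53 81 46

Using row 1: 74 + 102 + 25 + ? → (1,1) = 310 − 201 = 109.
Column 3: 102 + 67 + 60 + ? = 310, so (4,3) = 81.
Column 4 must total 310; the given cells sum to 187, so (3,4) = 123.
Main diagonal needs 310; the known cells sum to 215, so (2,2) = 95.
From anti-diagonal, 310 − (25 + 67 + 88) gives (4,1) = 130.
From row 2, 310 − (95 + 67 + 116) gives (2,1) = 32.
Row 3: 88 + 60 + 123 + ? = 310, so (3,1) = 39.
Row 4 must total 310; the given cells sum to 257, so (4,2) = 53.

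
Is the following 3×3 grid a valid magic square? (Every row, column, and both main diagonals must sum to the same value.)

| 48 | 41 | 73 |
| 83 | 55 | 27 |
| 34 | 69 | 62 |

Row 1: 48 + 41 + 73 = 162.
Row 2: 83 + 55 + 27 = 165.
Row 3: 34 + 69 + 62 = 165.
Column 1: 48 + 83 + 34 = 165.
Column 2: 41 + 55 + 69 = 165.
Column 3: 73 + 27 + 62 = 162.
Main diagonal: 48 + 55 + 62 = 165.
Anti-diagonal: 73 + 55 + 34 = 162.

No — anti-diagonal sums to 162 but column 2 sums to 165.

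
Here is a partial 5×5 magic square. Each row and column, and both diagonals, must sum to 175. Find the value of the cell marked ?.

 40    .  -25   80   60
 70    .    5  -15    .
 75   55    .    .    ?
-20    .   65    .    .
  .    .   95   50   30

-5

Row 1 needs 175; the known cells sum to 155, so (1,2) = 20.
Column 1 must total 175; the given cells sum to 165, so (5,1) = 10.
Column 3: -25 + 5 + 65 + 95 + ? = 175, so (3,3) = 35.
Anti-diagonal needs 175; the known cells sum to 90, so (4,2) = 85.
From row 5, 175 − (10 + 95 + 50 + 30) gives (5,2) = -10.
From column 2, 175 − (20 + 55 + 85 + (-10)) gives (2,2) = 25.
Main diagonal must total 175; the given cells sum to 130, so (4,4) = 45.
The remaining cell in row 2 is (2,5) = 175 − 85 = 90.
From row 4, 175 − (-20 + 85 + 65 + 45) gives (4,5) = 0.
From column 4, 175 − (80 + (-15) + 45 + 50) gives (3,4) = 15.
Column 5: 60 + 90 + 0 + 30 + ? = 175, so (3,5) = -5.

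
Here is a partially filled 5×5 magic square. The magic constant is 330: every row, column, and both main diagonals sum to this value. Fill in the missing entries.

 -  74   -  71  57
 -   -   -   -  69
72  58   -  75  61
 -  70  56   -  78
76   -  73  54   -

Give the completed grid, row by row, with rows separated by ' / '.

68 74 60 71 57 / 55 66 77 63 69 / 72 58 64 75 61 / 59 70 56 67 78 / 76 62 73 54 65

The remaining cell in row 3 is (3,3) = 330 − 266 = 64.
Column 5 must total 330; the given cells sum to 265, so (5,5) = 65.
Using anti-diagonal: 57 + 64 + 70 + 76 + ? → (2,4) = 330 − 267 = 63.
The remaining cell in row 5 is (5,2) = 330 − 268 = 62.
Column 2: 74 + 58 + 70 + 62 + ? = 330, so (2,2) = 66.
Column 4 needs 330; the known cells sum to 263, so (4,4) = 67.
Main diagonal: 66 + 64 + 67 + 65 + ? = 330, so (1,1) = 68.
Row 1 needs 330; the known cells sum to 270, so (1,3) = 60.
Using row 4: 70 + 56 + 67 + 78 + ? → (4,1) = 330 − 271 = 59.
Using column 1: 68 + 72 + 59 + 76 + ? → (2,1) = 330 − 275 = 55.
Column 3: 60 + 64 + 56 + 73 + ? = 330, so (2,3) = 77.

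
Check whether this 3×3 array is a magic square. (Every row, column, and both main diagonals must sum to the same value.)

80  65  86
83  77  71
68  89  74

Row 1: 80 + 65 + 86 = 231.
Row 2: 83 + 77 + 71 = 231.
Row 3: 68 + 89 + 74 = 231.
Column 1: 80 + 83 + 68 = 231.
Column 2: 65 + 77 + 89 = 231.
Column 3: 86 + 71 + 74 = 231.
Main diagonal: 80 + 77 + 74 = 231.
Anti-diagonal: 86 + 77 + 68 = 231.
All lines sum to 231.

Yes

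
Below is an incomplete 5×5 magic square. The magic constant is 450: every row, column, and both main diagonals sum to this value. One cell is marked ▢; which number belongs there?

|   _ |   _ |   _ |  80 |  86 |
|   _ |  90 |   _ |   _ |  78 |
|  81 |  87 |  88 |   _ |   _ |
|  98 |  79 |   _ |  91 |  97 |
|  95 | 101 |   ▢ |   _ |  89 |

Row 4 must total 450; the given cells sum to 365, so (4,3) = 85.
From column 2, 450 − (90 + 87 + 79 + 101) gives (1,2) = 93.
Using column 5: 86 + 78 + 97 + 89 + ? → (3,5) = 450 − 350 = 100.
Main diagonal: 90 + 88 + 91 + 89 + ? = 450, so (1,1) = 92.
Anti-diagonal needs 450; the known cells sum to 348, so (2,4) = 102.
From row 1, 450 − (92 + 93 + 80 + 86) gives (1,3) = 99.
Row 3 needs 450; the known cells sum to 356, so (3,4) = 94.
Column 1: 92 + 81 + 98 + 95 + ? = 450, so (2,1) = 84.
From column 4, 450 − (80 + 102 + 94 + 91) gives (5,4) = 83.
From row 2, 450 − (84 + 90 + 102 + 78) gives (2,3) = 96.
From row 5, 450 − (95 + 101 + 83 + 89) gives (5,3) = 82.

82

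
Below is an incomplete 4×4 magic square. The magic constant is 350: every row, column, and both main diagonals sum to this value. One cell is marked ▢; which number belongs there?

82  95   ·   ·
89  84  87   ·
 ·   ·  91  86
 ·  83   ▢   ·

80

From row 2, 350 − (89 + 84 + 87) gives (2,4) = 90.
Using column 2: 95 + 84 + 83 + ? → (3,2) = 350 − 262 = 88.
Main diagonal needs 350; the known cells sum to 257, so (4,4) = 93.
The remaining cell in row 3 is (3,1) = 350 − 265 = 85.
Column 1: 82 + 89 + 85 + ? = 350, so (4,1) = 94.
Column 4 needs 350; the known cells sum to 269, so (1,4) = 81.
Row 1: 82 + 95 + 81 + ? = 350, so (1,3) = 92.
Row 4 must total 350; the given cells sum to 270, so (4,3) = 80.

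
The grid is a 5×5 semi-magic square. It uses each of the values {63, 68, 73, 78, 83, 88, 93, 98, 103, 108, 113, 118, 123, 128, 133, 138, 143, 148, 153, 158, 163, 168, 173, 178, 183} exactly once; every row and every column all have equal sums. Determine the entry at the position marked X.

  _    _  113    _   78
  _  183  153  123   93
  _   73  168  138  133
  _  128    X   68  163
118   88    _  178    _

The 25 entries sum to 3075, so each line sums to 3075/5 = 615.
From row 2, 615 − (183 + 153 + 123 + 93) gives (2,1) = 63.
Row 3 needs 615; the known cells sum to 512, so (3,1) = 103.
Column 2 needs 615; the known cells sum to 472, so (1,2) = 143.
From column 4, 615 − (123 + 138 + 68 + 178) gives (1,4) = 108.
Column 5 must total 615; the given cells sum to 467, so (5,5) = 148.
Row 1 must total 615; the given cells sum to 442, so (1,1) = 173.
The remaining cell in row 5 is (5,3) = 615 − 532 = 83.
Column 1: 173 + 63 + 103 + 118 + ? = 615, so (4,1) = 158.
Using column 3: 113 + 153 + 168 + 83 + ? → (4,3) = 615 − 517 = 98.

98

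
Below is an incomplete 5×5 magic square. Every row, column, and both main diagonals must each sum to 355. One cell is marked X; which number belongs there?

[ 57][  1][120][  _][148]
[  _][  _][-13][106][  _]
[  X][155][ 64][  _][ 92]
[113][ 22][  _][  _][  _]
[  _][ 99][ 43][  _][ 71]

36

Using row 1: 57 + 1 + 120 + 148 + ? → (1,4) = 355 − 326 = 29.
Column 2 must total 355; the given cells sum to 277, so (2,2) = 78.
Using column 3: 120 + (-13) + 64 + 43 + ? → (4,3) = 355 − 214 = 141.
Main diagonal must total 355; the given cells sum to 270, so (4,4) = 85.
Using anti-diagonal: 148 + 106 + 64 + 22 + ? → (5,1) = 355 − 340 = 15.
Row 4: 113 + 22 + 141 + 85 + ? = 355, so (4,5) = -6.
Using row 5: 15 + 99 + 43 + 71 + ? → (5,4) = 355 − 228 = 127.
Column 4 must total 355; the given cells sum to 347, so (3,4) = 8.
Column 5: 148 + 92 + (-6) + 71 + ? = 355, so (2,5) = 50.
The remaining cell in row 2 is (2,1) = 355 − 221 = 134.
From row 3, 355 − (155 + 64 + 8 + 92) gives (3,1) = 36.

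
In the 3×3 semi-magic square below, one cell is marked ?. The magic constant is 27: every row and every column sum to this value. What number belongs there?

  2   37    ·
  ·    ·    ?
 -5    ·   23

The remaining cell in row 1 is (1,3) = 27 − 39 = -12.
Row 3 needs 27; the known cells sum to 18, so (3,2) = 9.
Using column 1: 2 + (-5) + ? → (2,1) = 27 − (-3) = 30.
From column 2, 27 − (37 + 9) gives (2,2) = -19.
Column 3 must total 27; the given cells sum to 11, so (2,3) = 16.

16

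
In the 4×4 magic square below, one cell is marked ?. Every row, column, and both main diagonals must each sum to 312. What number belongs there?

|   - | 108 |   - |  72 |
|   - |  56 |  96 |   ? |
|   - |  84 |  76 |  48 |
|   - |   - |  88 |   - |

92

From row 3, 312 − (84 + 76 + 48) gives (3,1) = 104.
The remaining cell in column 2 is (4,2) = 312 − 248 = 64.
Column 3 needs 312; the known cells sum to 260, so (1,3) = 52.
Anti-diagonal must total 312; the given cells sum to 252, so (4,1) = 60.
Row 1: 108 + 52 + 72 + ? = 312, so (1,1) = 80.
From row 4, 312 − (60 + 64 + 88) gives (4,4) = 100.
From column 1, 312 − (80 + 104 + 60) gives (2,1) = 68.
The remaining cell in column 4 is (2,4) = 312 − 220 = 92.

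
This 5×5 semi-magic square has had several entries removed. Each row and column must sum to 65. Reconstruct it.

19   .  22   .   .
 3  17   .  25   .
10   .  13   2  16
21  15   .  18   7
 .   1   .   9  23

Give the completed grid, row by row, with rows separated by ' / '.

Row 3 must total 65; the given cells sum to 41, so (3,2) = 24.
Row 4 must total 65; the given cells sum to 61, so (4,3) = 4.
Column 1: 19 + 3 + 10 + 21 + ? = 65, so (5,1) = 12.
Column 2: 17 + 24 + 15 + 1 + ? = 65, so (1,2) = 8.
Column 4: 25 + 2 + 18 + 9 + ? = 65, so (1,4) = 11.
Row 1 needs 65; the known cells sum to 60, so (1,5) = 5.
Row 5 must total 65; the given cells sum to 45, so (5,3) = 20.
From column 3, 65 − (22 + 13 + 4 + 20) gives (2,3) = 6.
Using column 5: 5 + 16 + 7 + 23 + ? → (2,5) = 65 − 51 = 14.

19 8 22 11 5 / 3 17 6 25 14 / 10 24 13 2 16 / 21 15 4 18 7 / 12 1 20 9 23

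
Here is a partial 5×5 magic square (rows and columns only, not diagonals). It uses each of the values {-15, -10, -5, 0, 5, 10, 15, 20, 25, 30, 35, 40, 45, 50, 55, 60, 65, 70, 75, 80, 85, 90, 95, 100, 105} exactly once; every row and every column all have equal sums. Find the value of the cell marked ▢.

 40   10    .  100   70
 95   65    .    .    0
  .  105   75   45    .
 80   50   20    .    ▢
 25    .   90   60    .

The 25 entries sum to 1125, so each line sums to 1125/5 = 225.
From row 1, 225 − (40 + 10 + 100 + 70) gives (1,3) = 5.
Column 1: 40 + 95 + 80 + 25 + ? = 225, so (3,1) = -15.
Column 2: 10 + 65 + 105 + 50 + ? = 225, so (5,2) = -5.
Column 3 must total 225; the given cells sum to 190, so (2,3) = 35.
Row 2: 95 + 65 + 35 + 0 + ? = 225, so (2,4) = 30.
Row 3 needs 225; the known cells sum to 210, so (3,5) = 15.
Row 5 must total 225; the given cells sum to 170, so (5,5) = 55.
Using column 4: 100 + 30 + 45 + 60 + ? → (4,4) = 225 − 235 = -10.
The remaining cell in column 5 is (4,5) = 225 − 140 = 85.

85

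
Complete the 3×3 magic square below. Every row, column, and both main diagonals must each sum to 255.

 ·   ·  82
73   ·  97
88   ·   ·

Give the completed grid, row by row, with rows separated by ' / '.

Row 2 must total 255; the given cells sum to 170, so (2,2) = 85.
From column 1, 255 − (73 + 88) gives (1,1) = 94.
From column 3, 255 − (82 + 97) gives (3,3) = 76.
The remaining cell in row 1 is (1,2) = 255 − 176 = 79.
Row 3 needs 255; the known cells sum to 164, so (3,2) = 91.

94 79 82 / 73 85 97 / 88 91 76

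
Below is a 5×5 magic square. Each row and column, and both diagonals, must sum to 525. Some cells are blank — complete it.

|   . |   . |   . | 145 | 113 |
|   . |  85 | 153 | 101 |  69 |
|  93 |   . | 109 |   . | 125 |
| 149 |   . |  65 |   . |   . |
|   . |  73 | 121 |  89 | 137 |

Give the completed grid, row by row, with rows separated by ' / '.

Row 2 needs 525; the known cells sum to 408, so (2,1) = 117.
Row 5: 73 + 121 + 89 + 137 + ? = 525, so (5,1) = 105.
The remaining cell in column 1 is (1,1) = 525 − 464 = 61.
Column 3: 153 + 109 + 65 + 121 + ? = 525, so (1,3) = 77.
From column 5, 525 − (113 + 69 + 125 + 137) gives (4,5) = 81.
Main diagonal needs 525; the known cells sum to 392, so (4,4) = 133.
Anti-diagonal must total 525; the given cells sum to 428, so (4,2) = 97.
Row 1 must total 525; the given cells sum to 396, so (1,2) = 129.
Using column 2: 129 + 85 + 97 + 73 + ? → (3,2) = 525 − 384 = 141.
The remaining cell in column 4 is (3,4) = 525 − 468 = 57.

61 129 77 145 113 / 117 85 153 101 69 / 93 141 109 57 125 / 149 97 65 133 81 / 105 73 121 89 137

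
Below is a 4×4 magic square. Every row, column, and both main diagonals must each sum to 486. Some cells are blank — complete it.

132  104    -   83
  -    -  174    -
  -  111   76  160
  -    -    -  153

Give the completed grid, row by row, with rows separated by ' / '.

Row 1 needs 486; the known cells sum to 319, so (1,3) = 167.
The remaining cell in row 3 is (3,1) = 486 − 347 = 139.
Column 3 must total 486; the given cells sum to 417, so (4,3) = 69.
Using column 4: 83 + 160 + 153 + ? → (2,4) = 486 − 396 = 90.
Main diagonal needs 486; the known cells sum to 361, so (2,2) = 125.
Using anti-diagonal: 83 + 174 + 111 + ? → (4,1) = 486 − 368 = 118.
The remaining cell in row 2 is (2,1) = 486 − 389 = 97.
The remaining cell in row 4 is (4,2) = 486 − 340 = 146.

132 104 167 83 / 97 125 174 90 / 139 111 76 160 / 118 146 69 153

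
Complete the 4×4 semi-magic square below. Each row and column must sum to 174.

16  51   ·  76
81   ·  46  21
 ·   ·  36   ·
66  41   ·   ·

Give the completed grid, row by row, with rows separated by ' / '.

16 51 31 76 / 81 26 46 21 / 11 56 36 71 / 66 41 61 6

The remaining cell in row 1 is (1,3) = 174 − 143 = 31.
Row 2 must total 174; the given cells sum to 148, so (2,2) = 26.
From column 1, 174 − (16 + 81 + 66) gives (3,1) = 11.
Column 2 must total 174; the given cells sum to 118, so (3,2) = 56.
Column 3: 31 + 46 + 36 + ? = 174, so (4,3) = 61.
Row 3 must total 174; the given cells sum to 103, so (3,4) = 71.
Row 4 must total 174; the given cells sum to 168, so (4,4) = 6.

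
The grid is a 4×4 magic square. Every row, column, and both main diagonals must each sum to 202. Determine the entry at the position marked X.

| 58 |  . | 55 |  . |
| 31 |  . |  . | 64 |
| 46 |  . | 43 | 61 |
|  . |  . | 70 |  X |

From row 3, 202 − (46 + 43 + 61) gives (3,2) = 52.
The remaining cell in column 1 is (4,1) = 202 − 135 = 67.
Using column 3: 55 + 43 + 70 + ? → (2,3) = 202 − 168 = 34.
The remaining cell in anti-diagonal is (1,4) = 202 − 153 = 49.
Row 1 must total 202; the given cells sum to 162, so (1,2) = 40.
Row 2: 31 + 34 + 64 + ? = 202, so (2,2) = 73.
Column 2: 40 + 73 + 52 + ? = 202, so (4,2) = 37.
Column 4 needs 202; the known cells sum to 174, so (4,4) = 28.

28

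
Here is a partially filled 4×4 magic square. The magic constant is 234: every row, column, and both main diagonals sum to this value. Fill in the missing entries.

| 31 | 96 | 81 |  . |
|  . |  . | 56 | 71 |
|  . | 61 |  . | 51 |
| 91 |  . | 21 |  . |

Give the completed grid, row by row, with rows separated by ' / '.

From row 1, 234 − (31 + 96 + 81) gives (1,4) = 26.
Using column 3: 81 + 56 + 21 + ? → (3,3) = 234 − 158 = 76.
Using column 4: 26 + 71 + 51 + ? → (4,4) = 234 − 148 = 86.
From main diagonal, 234 − (31 + 76 + 86) gives (2,2) = 41.
Row 2 must total 234; the given cells sum to 168, so (2,1) = 66.
Row 3: 61 + 76 + 51 + ? = 234, so (3,1) = 46.
Row 4 must total 234; the given cells sum to 198, so (4,2) = 36.

31 96 81 26 / 66 41 56 71 / 46 61 76 51 / 91 36 21 86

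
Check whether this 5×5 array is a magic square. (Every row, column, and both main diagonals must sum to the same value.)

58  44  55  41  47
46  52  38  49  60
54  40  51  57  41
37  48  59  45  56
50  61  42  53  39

No — column 5 sums to 243 but row 1 sums to 245.

Row 1: 58 + 44 + 55 + 41 + 47 = 245.
Row 2: 46 + 52 + 38 + 49 + 60 = 245.
Row 3: 54 + 40 + 51 + 57 + 41 = 243.
Row 4: 37 + 48 + 59 + 45 + 56 = 245.
Row 5: 50 + 61 + 42 + 53 + 39 = 245.
Column 1: 58 + 46 + 54 + 37 + 50 = 245.
Column 2: 44 + 52 + 40 + 48 + 61 = 245.
Column 3: 55 + 38 + 51 + 59 + 42 = 245.
Column 4: 41 + 49 + 57 + 45 + 53 = 245.
Column 5: 47 + 60 + 41 + 56 + 39 = 243.
Main diagonal: 58 + 52 + 51 + 45 + 39 = 245.
Anti-diagonal: 47 + 49 + 51 + 48 + 50 = 245.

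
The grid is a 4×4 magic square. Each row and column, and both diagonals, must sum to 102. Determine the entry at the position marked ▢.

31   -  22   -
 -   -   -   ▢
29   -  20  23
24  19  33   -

Row 3: 29 + 20 + 23 + ? = 102, so (3,2) = 30.
The remaining cell in row 4 is (4,4) = 102 − 76 = 26.
From column 1, 102 − (31 + 29 + 24) gives (2,1) = 18.
The remaining cell in column 3 is (2,3) = 102 − 75 = 27.
Using main diagonal: 31 + 20 + 26 + ? → (2,2) = 102 − 77 = 25.
Anti-diagonal must total 102; the given cells sum to 81, so (1,4) = 21.
The remaining cell in row 1 is (1,2) = 102 − 74 = 28.
Row 2: 18 + 25 + 27 + ? = 102, so (2,4) = 32.

32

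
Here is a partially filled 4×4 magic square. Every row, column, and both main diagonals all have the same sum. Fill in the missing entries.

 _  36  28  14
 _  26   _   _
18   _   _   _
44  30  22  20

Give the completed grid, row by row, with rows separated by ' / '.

Row 4 is already complete: 44 + 30 + 22 + 20 = 116, so that is the magic constant.
From row 1, 116 − (36 + 28 + 14) gives (1,1) = 38.
Using column 1: 38 + 18 + 44 + ? → (2,1) = 116 − 100 = 16.
Using column 2: 36 + 26 + 30 + ? → (3,2) = 116 − 92 = 24.
Main diagonal must total 116; the given cells sum to 84, so (3,3) = 32.
The remaining cell in anti-diagonal is (2,3) = 116 − 82 = 34.
Row 2 must total 116; the given cells sum to 76, so (2,4) = 40.
Using row 3: 18 + 24 + 32 + ? → (3,4) = 116 − 74 = 42.

38 36 28 14 / 16 26 34 40 / 18 24 32 42 / 44 30 22 20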